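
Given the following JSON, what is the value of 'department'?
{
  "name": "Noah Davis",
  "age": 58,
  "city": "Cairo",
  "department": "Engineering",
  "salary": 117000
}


Looking up field 'department'
Value: Engineering

Engineering


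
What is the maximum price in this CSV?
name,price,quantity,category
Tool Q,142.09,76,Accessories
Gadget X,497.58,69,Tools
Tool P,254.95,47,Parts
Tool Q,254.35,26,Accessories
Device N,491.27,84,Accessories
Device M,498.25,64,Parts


Computing maximum price:
Values: [142.09, 497.58, 254.95, 254.35, 491.27, 498.25]
Max = 498.25

498.25


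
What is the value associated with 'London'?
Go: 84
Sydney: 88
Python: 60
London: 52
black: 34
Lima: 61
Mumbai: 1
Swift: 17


Looking up key 'London'
Value: 52

52


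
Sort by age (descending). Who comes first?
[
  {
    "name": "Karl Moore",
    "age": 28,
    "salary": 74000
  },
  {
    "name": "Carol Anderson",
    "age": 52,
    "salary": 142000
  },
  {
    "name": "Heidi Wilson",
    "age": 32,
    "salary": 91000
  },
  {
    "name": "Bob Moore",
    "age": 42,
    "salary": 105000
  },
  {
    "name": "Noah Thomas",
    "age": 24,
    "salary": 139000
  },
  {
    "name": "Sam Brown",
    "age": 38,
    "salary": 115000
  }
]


Sort by: age (descending)

Sorted order:
  1. Carol Anderson (age = 52)
  2. Bob Moore (age = 42)
  3. Sam Brown (age = 38)
  4. Heidi Wilson (age = 32)
  5. Karl Moore (age = 28)
  6. Noah Thomas (age = 24)

First: Carol Anderson

Carol Anderson


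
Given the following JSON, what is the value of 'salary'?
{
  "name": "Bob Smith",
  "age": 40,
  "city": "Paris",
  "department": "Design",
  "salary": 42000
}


Looking up field 'salary'
Value: 42000

42000


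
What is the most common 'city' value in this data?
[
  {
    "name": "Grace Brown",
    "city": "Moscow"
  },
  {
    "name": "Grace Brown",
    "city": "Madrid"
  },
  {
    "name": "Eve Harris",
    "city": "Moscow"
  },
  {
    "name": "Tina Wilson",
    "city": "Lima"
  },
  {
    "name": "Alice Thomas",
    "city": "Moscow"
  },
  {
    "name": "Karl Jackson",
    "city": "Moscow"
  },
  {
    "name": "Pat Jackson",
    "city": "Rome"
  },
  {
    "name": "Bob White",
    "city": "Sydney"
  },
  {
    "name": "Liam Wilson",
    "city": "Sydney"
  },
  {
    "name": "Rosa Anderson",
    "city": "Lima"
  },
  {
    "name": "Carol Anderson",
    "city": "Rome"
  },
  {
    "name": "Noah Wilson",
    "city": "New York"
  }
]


Counting 'city' values across 12 records:

  Moscow: 4 ####
  Lima: 2 ##
  Rome: 2 ##
  Sydney: 2 ##
  Madrid: 1 #
  New York: 1 #

Most common: Moscow (4 times)

Moscow (4 times)


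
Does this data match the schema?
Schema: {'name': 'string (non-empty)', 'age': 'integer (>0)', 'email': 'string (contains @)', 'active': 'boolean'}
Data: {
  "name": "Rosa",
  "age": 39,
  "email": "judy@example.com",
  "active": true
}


Validating each field against schema:
  name: OK (non-empty string)
  age: OK (positive integer)
  email: OK (string with @)
  active: OK (boolean)

Result: VALID

VALID


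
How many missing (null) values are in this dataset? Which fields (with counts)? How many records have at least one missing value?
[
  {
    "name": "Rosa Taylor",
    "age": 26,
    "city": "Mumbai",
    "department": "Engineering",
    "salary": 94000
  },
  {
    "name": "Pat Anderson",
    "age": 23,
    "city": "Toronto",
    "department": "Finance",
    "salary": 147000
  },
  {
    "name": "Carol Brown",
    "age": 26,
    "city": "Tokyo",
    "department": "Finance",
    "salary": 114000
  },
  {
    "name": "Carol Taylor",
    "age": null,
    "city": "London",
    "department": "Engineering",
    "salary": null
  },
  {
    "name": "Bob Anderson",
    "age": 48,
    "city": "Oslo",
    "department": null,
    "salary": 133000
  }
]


Checking for missing (null) values in 5 records:

  Rosa Taylor: complete
  Pat Anderson: complete
  Carol Brown: complete
  Carol Taylor: age, salary
  Bob Anderson: department

Per field:
  name: 0 missing
  age: 1 missing
  city: 0 missing
  department: 1 missing
  salary: 1 missing

Total missing values: 3
Records with any missing: 2

3 missing values (age: 1, department: 1, salary: 1); 2 incomplete records


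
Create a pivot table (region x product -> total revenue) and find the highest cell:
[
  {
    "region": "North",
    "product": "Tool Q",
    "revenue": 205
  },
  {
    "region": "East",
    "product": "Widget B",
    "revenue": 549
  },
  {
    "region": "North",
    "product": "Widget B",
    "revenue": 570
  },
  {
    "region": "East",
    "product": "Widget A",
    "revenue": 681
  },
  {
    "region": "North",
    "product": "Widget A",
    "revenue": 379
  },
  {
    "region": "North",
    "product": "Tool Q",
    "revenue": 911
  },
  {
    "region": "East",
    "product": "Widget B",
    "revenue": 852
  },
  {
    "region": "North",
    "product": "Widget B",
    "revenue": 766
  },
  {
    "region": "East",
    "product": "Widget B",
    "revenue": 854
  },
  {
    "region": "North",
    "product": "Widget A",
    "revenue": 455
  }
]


Pivot: region (rows) x product (columns) -> total revenue

     Tool Q        Widget A      Widget B    
East             0           681          2255  
North         1116           834          1336  

Highest: East / Widget B = $2255

East / Widget B = $2255


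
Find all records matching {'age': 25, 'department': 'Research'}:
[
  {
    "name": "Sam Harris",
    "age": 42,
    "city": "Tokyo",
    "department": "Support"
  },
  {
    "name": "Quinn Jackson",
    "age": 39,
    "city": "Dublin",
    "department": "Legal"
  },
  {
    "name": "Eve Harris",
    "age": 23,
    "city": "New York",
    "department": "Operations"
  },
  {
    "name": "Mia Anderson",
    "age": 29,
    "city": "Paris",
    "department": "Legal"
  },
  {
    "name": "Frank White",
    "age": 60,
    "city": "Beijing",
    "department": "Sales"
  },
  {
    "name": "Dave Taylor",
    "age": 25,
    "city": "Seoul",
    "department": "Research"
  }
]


Search criteria: {'age': 25, 'department': 'Research'}

Checking 6 records:
  Sam Harris: {age: 42, department: Support}
  Quinn Jackson: {age: 39, department: Legal}
  Eve Harris: {age: 23, department: Operations}
  Mia Anderson: {age: 29, department: Legal}
  Frank White: {age: 60, department: Sales}
  Dave Taylor: {age: 25, department: Research} <-- MATCH

Matches: ["Dave Taylor"]

["Dave Taylor"]


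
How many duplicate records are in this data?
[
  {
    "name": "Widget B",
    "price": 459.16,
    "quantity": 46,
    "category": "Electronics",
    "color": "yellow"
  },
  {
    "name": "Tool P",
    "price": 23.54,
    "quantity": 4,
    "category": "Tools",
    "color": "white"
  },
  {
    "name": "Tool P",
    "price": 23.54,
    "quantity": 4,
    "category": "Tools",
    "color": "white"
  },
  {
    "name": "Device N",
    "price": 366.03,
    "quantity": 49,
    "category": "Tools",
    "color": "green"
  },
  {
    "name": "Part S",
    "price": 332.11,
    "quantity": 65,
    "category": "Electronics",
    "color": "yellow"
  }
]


Checking 5 records for duplicates:

  Row 1: Widget B ($459.16, qty 46)
  Row 2: Tool P ($23.54, qty 4)
  Row 3: Tool P ($23.54, qty 4) <-- DUPLICATE
  Row 4: Device N ($366.03, qty 49)
  Row 5: Part S ($332.11, qty 65)

Duplicates found: 1
Unique records: 4

1 duplicates, 4 unique


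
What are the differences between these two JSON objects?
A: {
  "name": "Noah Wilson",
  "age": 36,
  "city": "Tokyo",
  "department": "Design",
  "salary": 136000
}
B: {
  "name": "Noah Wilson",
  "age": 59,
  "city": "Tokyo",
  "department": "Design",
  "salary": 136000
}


Comparing each field (in key order):
  name: same
  age: DIFFERENT
  city: same
  department: same
  salary: same
Differences:
  age: 36 -> 59

1 field(s) changed

1 change: age


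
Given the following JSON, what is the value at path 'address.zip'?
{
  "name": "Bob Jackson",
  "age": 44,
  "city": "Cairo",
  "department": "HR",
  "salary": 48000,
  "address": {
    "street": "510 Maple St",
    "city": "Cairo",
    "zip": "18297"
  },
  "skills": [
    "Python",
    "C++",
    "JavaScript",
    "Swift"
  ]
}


Query: address.zip
Path: address -> zip
Value: 18297

18297


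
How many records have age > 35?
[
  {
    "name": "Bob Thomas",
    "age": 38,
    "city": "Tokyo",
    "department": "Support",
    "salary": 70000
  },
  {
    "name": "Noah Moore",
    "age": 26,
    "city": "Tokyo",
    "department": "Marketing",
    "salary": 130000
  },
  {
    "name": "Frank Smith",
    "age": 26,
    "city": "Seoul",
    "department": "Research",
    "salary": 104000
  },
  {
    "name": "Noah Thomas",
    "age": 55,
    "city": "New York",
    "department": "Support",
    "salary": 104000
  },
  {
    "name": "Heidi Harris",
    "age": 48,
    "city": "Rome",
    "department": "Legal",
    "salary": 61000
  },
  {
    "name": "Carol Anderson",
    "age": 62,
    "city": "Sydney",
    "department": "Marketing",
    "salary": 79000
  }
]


Data: 6 records
Condition: age > 35

Checking each record:
  Bob Thomas: 38 MATCH
  Noah Moore: 26
  Frank Smith: 26
  Noah Thomas: 55 MATCH
  Heidi Harris: 48 MATCH
  Carol Anderson: 62 MATCH

Count: 4

4


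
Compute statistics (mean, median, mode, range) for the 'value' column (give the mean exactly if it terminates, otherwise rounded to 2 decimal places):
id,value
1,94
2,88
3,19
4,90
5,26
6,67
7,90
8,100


Data: [94, 88, 19, 90, 26, 67, 90, 100]
Count: 8
Sum: 574
Mean: 574/8 = 71.75
Sorted: [19, 26, 67, 88, 90, 90, 94, 100]
Median: 89.0
Mode: 90 (2 times)
Range: 100 - 19 = 81
Min: 19, Max: 100

mean=71.75, median=89.0, mode=90, range=81


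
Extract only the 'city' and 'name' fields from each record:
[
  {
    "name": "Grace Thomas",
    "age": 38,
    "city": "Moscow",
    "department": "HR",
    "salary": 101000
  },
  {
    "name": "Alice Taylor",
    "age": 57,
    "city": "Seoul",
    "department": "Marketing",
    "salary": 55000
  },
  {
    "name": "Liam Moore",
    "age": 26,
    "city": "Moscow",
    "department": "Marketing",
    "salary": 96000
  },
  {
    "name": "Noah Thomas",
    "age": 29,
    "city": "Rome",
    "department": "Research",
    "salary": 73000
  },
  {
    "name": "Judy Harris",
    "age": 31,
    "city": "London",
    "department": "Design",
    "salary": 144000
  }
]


Original: 5 records with fields: name, age, city, department, salary
Keep: ['city', 'name']
Drop: ['age', 'department', 'salary']
Result: 5 records, 2 fields each

[
  {
    "city": "Moscow",
    "name": "Grace Thomas"
  },
  {
    "city": "Seoul",
    "name": "Alice Taylor"
  },
  {
    "city": "Moscow",
    "name": "Liam Moore"
  },
  {
    "city": "Rome",
    "name": "Noah Thomas"
  },
  {
    "city": "London",
    "name": "Judy Harris"
  }
]


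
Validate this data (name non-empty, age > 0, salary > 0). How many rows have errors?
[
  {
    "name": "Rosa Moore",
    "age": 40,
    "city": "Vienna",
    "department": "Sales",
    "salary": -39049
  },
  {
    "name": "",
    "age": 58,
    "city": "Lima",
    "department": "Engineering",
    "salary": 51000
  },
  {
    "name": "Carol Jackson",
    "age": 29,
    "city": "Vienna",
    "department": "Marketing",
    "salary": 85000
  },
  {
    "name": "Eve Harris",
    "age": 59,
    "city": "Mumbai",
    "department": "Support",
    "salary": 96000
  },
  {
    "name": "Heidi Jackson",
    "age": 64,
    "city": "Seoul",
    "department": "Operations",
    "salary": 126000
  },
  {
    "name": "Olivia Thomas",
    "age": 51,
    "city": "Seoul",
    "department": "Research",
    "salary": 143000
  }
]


Validating 6 records:
Rules: name non-empty, age > 0, salary > 0

  Row 1 (Rosa Moore): negative salary: -39049
  Row 2 (???): empty name
  Row 3 (Carol Jackson): OK
  Row 4 (Eve Harris): OK
  Row 5 (Heidi Jackson): OK
  Row 6 (Olivia Thomas): OK

Total errors: 2

2 errors


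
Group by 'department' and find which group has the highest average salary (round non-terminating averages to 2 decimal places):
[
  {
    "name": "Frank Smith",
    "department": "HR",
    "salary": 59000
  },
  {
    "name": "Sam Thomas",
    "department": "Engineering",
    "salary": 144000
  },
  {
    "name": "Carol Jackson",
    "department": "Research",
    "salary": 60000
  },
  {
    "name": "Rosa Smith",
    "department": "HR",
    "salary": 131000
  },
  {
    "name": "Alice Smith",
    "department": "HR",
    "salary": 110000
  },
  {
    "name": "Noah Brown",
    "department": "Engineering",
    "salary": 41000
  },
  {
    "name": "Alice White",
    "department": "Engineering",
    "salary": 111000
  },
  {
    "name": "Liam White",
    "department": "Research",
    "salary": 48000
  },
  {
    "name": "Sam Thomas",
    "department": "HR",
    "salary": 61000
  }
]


Group by: department

Groups:
  Engineering: 3 people, avg salary = 296000/3 ≈ $98666.67
  HR: 4 people, avg salary = 361000/4 = $90250
  Research: 2 people, avg salary = 108000/2 = $54000

Highest average salary: Engineering (≈$98666.67)

Engineering (≈$98666.67)


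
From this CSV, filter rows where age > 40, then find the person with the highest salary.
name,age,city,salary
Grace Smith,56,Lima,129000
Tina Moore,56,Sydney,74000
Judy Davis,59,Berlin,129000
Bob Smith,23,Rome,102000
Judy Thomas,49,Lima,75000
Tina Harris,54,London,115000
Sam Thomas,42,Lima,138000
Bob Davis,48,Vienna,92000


Filter: age > 40
Sort by: salary (descending)

Filtered records (7):
  Sam Thomas, age 42, salary $138000
  Grace Smith, age 56, salary $129000
  Judy Davis, age 59, salary $129000
  Tina Harris, age 54, salary $115000
  Bob Davis, age 48, salary $92000
  Judy Thomas, age 49, salary $75000
  Tina Moore, age 56, salary $74000

Highest salary: Sam Thomas ($138000)

Sam Thomas


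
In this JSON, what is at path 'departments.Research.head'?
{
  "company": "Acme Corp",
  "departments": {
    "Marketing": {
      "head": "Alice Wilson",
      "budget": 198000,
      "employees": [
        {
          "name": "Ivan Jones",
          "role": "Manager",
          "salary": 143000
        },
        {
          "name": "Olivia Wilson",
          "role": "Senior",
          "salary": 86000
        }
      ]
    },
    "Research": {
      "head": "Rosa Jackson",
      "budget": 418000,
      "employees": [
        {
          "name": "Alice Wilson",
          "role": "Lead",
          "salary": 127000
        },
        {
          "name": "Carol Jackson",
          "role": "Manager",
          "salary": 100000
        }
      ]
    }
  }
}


Path: departments.Research.head

Navigate:
  -> departments
  -> Research
  -> head = 'Rosa Jackson'

Rosa Jackson


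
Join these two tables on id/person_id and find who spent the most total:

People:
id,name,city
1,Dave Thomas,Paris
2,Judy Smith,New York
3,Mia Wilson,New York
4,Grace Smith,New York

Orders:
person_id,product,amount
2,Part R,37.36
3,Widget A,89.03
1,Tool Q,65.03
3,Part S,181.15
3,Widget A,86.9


Join on: people.id = orders.person_id

Joined rows:
  Judy Smith (New York) bought Part R for $37.36
  Mia Wilson (New York) bought Widget A for $89.03
  Dave Thomas (Paris) bought Tool Q for $65.03
  Mia Wilson (New York) bought Part S for $181.15
  Mia Wilson (New York) bought Widget A for $86.9

Total per person:
  Mia Wilson: $357.08
  Dave Thomas: $65.03
  Judy Smith: $37.36

Top spender: Mia Wilson ($357.08)

Mia Wilson ($357.08)


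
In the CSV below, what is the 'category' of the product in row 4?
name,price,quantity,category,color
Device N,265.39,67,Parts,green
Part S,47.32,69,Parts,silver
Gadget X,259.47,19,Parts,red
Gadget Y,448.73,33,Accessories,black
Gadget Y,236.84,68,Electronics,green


Query: Row 4 ('Gadget Y'), column 'category'
Value: Accessories

Accessories


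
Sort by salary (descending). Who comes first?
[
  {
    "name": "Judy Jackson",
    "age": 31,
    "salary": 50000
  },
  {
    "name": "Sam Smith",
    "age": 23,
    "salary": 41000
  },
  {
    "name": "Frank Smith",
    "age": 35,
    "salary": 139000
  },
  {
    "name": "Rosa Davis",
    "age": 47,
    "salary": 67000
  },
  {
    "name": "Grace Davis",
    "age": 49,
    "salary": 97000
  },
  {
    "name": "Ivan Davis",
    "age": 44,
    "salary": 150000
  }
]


Sort by: salary (descending)

Sorted order:
  1. Ivan Davis (salary = 150000)
  2. Frank Smith (salary = 139000)
  3. Grace Davis (salary = 97000)
  4. Rosa Davis (salary = 67000)
  5. Judy Jackson (salary = 50000)
  6. Sam Smith (salary = 41000)

First: Ivan Davis

Ivan Davis


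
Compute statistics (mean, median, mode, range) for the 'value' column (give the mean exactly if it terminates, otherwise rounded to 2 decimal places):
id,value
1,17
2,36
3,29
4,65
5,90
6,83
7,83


Data: [17, 36, 29, 65, 90, 83, 83]
Count: 7
Sum: 403
Mean: 403/7 ≈ 57.57 (rounded to 2 decimal places)
Sorted: [17, 29, 36, 65, 83, 83, 90]
Median: 65.0
Mode: 83 (2 times)
Range: 90 - 17 = 73
Min: 17, Max: 90

mean≈57.57, median=65.0, mode=83, range=73


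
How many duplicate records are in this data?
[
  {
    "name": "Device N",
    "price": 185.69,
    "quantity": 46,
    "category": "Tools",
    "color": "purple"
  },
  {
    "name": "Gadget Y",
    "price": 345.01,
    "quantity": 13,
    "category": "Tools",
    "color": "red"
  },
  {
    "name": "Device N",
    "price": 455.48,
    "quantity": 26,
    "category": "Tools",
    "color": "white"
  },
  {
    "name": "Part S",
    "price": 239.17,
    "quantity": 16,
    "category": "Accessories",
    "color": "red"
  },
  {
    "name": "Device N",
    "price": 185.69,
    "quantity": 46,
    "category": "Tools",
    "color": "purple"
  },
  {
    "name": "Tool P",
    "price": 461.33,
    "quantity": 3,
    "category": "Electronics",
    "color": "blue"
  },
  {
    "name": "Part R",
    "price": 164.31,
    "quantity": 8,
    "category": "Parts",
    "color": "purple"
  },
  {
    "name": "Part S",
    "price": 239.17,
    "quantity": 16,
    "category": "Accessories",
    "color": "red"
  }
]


Checking 8 records for duplicates:

  Row 1: Device N ($185.69, qty 46)
  Row 2: Gadget Y ($345.01, qty 13)
  Row 3: Device N ($455.48, qty 26)
  Row 4: Part S ($239.17, qty 16)
  Row 5: Device N ($185.69, qty 46) <-- DUPLICATE
  Row 6: Tool P ($461.33, qty 3)
  Row 7: Part R ($164.31, qty 8)
  Row 8: Part S ($239.17, qty 16) <-- DUPLICATE

Duplicates found: 2
Unique records: 6

2 duplicates, 6 unique


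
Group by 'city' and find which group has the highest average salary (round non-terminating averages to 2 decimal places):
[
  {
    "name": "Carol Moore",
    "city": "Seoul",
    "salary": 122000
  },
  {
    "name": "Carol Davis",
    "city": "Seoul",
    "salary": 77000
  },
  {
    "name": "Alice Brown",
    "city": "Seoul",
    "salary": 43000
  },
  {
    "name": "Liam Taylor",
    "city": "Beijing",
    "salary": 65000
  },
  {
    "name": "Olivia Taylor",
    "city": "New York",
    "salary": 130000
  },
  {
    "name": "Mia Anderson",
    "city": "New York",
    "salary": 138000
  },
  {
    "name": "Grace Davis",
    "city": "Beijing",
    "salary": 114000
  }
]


Group by: city

Groups:
  Beijing: 2 people, avg salary = 179000/2 = $89500
  New York: 2 people, avg salary = 268000/2 = $134000
  Seoul: 3 people, avg salary = 242000/3 ≈ $80666.67

Highest average salary: New York ($134000)

New York ($134000)


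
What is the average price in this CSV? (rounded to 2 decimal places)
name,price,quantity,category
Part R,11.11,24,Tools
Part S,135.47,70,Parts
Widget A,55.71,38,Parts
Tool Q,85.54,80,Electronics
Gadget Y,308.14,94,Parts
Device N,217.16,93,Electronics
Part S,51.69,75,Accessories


Computing average price:
Values: [11.11, 135.47, 55.71, 85.54, 308.14, 217.16, 51.69]
Sum = 864.82
Count = 7
Average = 864.82/7 ≈ 123.55 (rounded to 2 decimal places)

123.55


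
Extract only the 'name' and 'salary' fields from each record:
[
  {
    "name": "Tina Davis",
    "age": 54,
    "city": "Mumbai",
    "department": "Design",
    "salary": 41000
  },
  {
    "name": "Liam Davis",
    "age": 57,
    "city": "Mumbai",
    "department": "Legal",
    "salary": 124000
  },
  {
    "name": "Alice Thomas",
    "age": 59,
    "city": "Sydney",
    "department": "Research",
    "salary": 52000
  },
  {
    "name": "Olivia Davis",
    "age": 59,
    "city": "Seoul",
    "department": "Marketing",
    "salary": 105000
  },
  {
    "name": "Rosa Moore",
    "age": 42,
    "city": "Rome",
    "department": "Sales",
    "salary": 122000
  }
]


Original: 5 records with fields: name, age, city, department, salary
Keep: ['name', 'salary']
Drop: ['age', 'city', 'department']
Result: 5 records, 2 fields each

[
  {
    "name": "Tina Davis",
    "salary": 41000
  },
  {
    "name": "Liam Davis",
    "salary": 124000
  },
  {
    "name": "Alice Thomas",
    "salary": 52000
  },
  {
    "name": "Olivia Davis",
    "salary": 105000
  },
  {
    "name": "Rosa Moore",
    "salary": 122000
  }
]


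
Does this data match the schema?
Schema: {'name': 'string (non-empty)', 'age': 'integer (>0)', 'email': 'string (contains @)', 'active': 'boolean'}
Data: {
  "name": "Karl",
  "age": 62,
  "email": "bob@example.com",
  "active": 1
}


Validating each field against schema:
  name: OK (non-empty string)
  age: OK (positive integer)
  email: OK (string with @)
  active: FAIL (1 is not a boolean)

Result: INVALID (1 error: active)

INVALID (1 error: active)


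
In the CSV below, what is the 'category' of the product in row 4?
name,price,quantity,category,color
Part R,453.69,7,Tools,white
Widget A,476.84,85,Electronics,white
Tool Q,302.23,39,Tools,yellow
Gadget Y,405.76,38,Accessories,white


Query: Row 4 ('Gadget Y'), column 'category'
Value: Accessories

Accessories


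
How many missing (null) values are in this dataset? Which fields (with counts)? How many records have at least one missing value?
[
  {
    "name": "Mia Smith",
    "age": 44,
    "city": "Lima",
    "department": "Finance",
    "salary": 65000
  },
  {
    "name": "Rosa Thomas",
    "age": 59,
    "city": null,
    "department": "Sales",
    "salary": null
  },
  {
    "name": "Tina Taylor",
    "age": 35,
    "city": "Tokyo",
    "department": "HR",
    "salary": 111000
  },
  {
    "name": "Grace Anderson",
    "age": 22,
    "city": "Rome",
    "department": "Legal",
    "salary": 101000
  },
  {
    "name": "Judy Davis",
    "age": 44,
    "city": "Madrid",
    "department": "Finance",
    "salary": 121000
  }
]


Checking for missing (null) values in 5 records:

  Mia Smith: complete
  Rosa Thomas: city, salary
  Tina Taylor: complete
  Grace Anderson: complete
  Judy Davis: complete

Per field:
  name: 0 missing
  age: 0 missing
  city: 1 missing
  department: 0 missing
  salary: 1 missing

Total missing values: 2
Records with any missing: 1

2 missing values (city: 1, salary: 1); 1 incomplete records


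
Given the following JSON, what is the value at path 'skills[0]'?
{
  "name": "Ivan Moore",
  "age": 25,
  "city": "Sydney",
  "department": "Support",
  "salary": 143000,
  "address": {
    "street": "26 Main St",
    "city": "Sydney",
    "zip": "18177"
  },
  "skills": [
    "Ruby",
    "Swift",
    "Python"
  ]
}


Query: skills[0]
Path: skills -> first element
Value: Ruby

Ruby


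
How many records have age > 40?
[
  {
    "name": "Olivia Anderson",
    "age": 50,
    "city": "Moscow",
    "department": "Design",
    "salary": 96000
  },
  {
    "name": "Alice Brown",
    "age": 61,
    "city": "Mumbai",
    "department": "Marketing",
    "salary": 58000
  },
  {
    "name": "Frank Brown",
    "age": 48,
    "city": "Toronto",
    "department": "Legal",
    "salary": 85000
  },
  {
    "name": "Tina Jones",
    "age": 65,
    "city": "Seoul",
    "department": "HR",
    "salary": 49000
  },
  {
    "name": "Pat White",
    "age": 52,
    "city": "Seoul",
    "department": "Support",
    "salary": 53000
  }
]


Data: 5 records
Condition: age > 40

Checking each record:
  Olivia Anderson: 50 MATCH
  Alice Brown: 61 MATCH
  Frank Brown: 48 MATCH
  Tina Jones: 65 MATCH
  Pat White: 52 MATCH

Count: 5

5


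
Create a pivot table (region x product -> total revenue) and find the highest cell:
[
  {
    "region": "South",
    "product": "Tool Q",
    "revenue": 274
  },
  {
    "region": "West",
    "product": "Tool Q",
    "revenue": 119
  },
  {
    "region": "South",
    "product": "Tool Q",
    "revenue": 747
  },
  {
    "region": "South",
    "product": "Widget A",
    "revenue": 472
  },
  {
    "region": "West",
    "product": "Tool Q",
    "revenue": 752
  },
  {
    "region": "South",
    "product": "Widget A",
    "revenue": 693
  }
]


Pivot: region (rows) x product (columns) -> total revenue

     Tool Q        Widget A    
South         1021          1165  
West           871             0  

Highest: South / Widget A = $1165

South / Widget A = $1165


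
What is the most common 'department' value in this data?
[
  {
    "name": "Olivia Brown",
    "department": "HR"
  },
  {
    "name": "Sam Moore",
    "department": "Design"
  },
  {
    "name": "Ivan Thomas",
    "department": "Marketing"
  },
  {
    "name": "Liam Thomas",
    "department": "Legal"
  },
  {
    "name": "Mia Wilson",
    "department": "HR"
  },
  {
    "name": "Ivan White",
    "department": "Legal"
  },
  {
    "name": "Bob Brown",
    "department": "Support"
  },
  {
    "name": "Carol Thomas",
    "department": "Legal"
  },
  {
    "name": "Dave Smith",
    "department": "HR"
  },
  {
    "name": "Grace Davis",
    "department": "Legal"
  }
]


Counting 'department' values across 10 records:

  Legal: 4 ####
  HR: 3 ###
  Design: 1 #
  Marketing: 1 #
  Support: 1 #

Most common: Legal (4 times)

Legal (4 times)


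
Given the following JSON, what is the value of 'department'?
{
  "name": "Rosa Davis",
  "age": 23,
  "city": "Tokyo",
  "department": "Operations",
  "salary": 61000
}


Looking up field 'department'
Value: Operations

Operations


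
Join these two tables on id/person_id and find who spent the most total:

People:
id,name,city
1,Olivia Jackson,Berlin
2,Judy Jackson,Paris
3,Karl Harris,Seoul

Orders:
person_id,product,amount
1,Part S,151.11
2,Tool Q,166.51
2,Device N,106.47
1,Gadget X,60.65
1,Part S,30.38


Join on: people.id = orders.person_id

Joined rows:
  Olivia Jackson (Berlin) bought Part S for $151.11
  Judy Jackson (Paris) bought Tool Q for $166.51
  Judy Jackson (Paris) bought Device N for $106.47
  Olivia Jackson (Berlin) bought Gadget X for $60.65
  Olivia Jackson (Berlin) bought Part S for $30.38

Total per person:
  Judy Jackson: $272.98
  Olivia Jackson: $242.14

Top spender: Judy Jackson ($272.98)

Judy Jackson ($272.98)


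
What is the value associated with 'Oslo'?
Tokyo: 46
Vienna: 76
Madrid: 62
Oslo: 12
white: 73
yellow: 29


Looking up key 'Oslo'
Value: 12

12


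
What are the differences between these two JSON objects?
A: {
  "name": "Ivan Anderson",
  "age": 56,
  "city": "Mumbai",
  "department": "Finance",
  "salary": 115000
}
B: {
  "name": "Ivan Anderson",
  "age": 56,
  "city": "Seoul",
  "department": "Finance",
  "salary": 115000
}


Comparing each field (in key order):
  name: same
  age: same
  city: DIFFERENT
  department: same
  salary: same
Differences:
  city: Mumbai -> Seoul

1 field(s) changed

1 change: city


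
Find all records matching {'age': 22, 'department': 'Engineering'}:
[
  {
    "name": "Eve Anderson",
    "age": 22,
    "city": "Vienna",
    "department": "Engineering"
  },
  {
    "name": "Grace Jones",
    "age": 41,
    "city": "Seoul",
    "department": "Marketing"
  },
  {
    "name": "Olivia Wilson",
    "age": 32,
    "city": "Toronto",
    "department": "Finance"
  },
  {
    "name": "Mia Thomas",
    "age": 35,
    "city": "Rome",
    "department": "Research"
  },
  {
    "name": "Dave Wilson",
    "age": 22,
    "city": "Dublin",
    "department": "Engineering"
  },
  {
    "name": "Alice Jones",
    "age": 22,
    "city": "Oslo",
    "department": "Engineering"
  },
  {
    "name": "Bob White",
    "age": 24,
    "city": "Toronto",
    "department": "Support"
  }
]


Search criteria: {'age': 22, 'department': 'Engineering'}

Checking 7 records:
  Eve Anderson: {age: 22, department: Engineering} <-- MATCH
  Grace Jones: {age: 41, department: Marketing}
  Olivia Wilson: {age: 32, department: Finance}
  Mia Thomas: {age: 35, department: Research}
  Dave Wilson: {age: 22, department: Engineering} <-- MATCH
  Alice Jones: {age: 22, department: Engineering} <-- MATCH
  Bob White: {age: 24, department: Support}

Matches: ["Eve Anderson", "Dave Wilson", "Alice Jones"]

["Eve Anderson", "Dave Wilson", "Alice Jones"]


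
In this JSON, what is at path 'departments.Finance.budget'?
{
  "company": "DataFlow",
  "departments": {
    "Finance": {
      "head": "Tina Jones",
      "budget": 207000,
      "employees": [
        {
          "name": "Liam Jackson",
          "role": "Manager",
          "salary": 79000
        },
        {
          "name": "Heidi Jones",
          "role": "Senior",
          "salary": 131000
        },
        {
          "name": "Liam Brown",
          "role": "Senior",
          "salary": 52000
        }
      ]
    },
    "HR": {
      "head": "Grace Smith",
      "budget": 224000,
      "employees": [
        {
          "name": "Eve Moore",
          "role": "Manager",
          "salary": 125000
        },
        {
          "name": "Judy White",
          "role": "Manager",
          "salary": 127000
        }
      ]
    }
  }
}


Path: departments.Finance.budget

Navigate:
  -> departments
  -> Finance
  -> budget = 207000

207000


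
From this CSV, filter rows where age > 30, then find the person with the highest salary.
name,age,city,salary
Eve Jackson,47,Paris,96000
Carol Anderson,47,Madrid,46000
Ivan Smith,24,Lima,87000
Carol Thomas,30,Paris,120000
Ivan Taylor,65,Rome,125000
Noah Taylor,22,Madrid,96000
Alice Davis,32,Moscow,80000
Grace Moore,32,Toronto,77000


Filter: age > 30
Sort by: salary (descending)

Filtered records (5):
  Ivan Taylor, age 65, salary $125000
  Eve Jackson, age 47, salary $96000
  Alice Davis, age 32, salary $80000
  Grace Moore, age 32, salary $77000
  Carol Anderson, age 47, salary $46000

Highest salary: Ivan Taylor ($125000)

Ivan Taylor


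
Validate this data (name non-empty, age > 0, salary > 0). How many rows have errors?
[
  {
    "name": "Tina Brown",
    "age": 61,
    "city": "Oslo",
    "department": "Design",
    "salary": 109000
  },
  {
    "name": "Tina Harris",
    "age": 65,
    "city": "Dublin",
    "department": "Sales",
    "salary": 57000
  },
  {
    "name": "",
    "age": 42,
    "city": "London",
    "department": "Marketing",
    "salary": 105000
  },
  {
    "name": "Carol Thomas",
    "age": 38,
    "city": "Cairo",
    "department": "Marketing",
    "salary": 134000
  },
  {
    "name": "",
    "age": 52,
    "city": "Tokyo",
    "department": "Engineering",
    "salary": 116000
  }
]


Validating 5 records:
Rules: name non-empty, age > 0, salary > 0

  Row 1 (Tina Brown): OK
  Row 2 (Tina Harris): OK
  Row 3 (???): empty name
  Row 4 (Carol Thomas): OK
  Row 5 (???): empty name

Total errors: 2

2 errors


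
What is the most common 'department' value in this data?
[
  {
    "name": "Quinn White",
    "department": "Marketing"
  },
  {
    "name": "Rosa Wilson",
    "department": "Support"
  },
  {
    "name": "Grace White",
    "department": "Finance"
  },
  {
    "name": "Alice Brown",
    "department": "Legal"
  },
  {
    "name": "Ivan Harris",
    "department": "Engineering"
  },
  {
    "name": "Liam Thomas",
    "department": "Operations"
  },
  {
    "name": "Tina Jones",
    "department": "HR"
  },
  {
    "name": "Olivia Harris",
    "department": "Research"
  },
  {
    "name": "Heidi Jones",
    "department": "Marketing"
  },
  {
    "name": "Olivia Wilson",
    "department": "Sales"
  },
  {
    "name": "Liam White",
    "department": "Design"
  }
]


Counting 'department' values across 11 records:

  Marketing: 2 ##
  Support: 1 #
  Finance: 1 #
  Legal: 1 #
  Engineering: 1 #
  Operations: 1 #
  HR: 1 #
  Research: 1 #
  Sales: 1 #
  Design: 1 #

Most common: Marketing (2 times)

Marketing (2 times)


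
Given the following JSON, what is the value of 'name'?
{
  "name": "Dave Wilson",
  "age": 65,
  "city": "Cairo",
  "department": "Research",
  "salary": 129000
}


Looking up field 'name'
Value: Dave Wilson

Dave Wilson


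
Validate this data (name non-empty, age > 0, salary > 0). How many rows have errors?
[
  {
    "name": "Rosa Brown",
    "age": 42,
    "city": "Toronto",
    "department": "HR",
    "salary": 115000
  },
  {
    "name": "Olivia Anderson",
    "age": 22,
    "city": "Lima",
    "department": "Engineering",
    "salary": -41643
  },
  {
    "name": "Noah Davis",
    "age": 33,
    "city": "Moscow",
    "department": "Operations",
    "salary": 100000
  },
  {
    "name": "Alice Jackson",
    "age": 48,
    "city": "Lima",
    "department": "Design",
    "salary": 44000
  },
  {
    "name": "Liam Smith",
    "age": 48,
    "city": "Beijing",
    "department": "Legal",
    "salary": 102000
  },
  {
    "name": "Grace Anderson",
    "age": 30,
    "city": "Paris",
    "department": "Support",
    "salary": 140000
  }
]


Validating 6 records:
Rules: name non-empty, age > 0, salary > 0

  Row 1 (Rosa Brown): OK
  Row 2 (Olivia Anderson): negative salary: -41643
  Row 3 (Noah Davis): OK
  Row 4 (Alice Jackson): OK
  Row 5 (Liam Smith): OK
  Row 6 (Grace Anderson): OK

Total errors: 1

1 errors


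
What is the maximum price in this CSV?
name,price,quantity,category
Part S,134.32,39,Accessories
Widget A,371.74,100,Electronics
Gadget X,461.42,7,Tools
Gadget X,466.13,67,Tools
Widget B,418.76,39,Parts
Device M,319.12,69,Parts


Computing maximum price:
Values: [134.32, 371.74, 461.42, 466.13, 418.76, 319.12]
Max = 466.13

466.13


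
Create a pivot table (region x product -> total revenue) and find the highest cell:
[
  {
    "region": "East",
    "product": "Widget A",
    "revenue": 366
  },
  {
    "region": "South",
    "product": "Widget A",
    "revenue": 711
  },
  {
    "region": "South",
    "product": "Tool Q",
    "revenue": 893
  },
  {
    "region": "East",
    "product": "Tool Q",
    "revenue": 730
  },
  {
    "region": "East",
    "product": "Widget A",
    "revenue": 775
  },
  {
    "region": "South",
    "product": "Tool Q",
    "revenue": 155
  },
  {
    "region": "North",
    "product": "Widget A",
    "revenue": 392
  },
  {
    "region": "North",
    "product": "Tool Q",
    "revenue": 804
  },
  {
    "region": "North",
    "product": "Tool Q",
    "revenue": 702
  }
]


Pivot: region (rows) x product (columns) -> total revenue

     Tool Q        Widget A    
East           730          1141  
North         1506           392  
South         1048           711  

Highest: North / Tool Q = $1506

North / Tool Q = $1506


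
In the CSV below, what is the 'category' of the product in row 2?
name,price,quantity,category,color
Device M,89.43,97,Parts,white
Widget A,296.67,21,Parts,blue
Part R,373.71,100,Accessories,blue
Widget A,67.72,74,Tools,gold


Query: Row 2 ('Widget A'), column 'category'
Value: Parts

Parts


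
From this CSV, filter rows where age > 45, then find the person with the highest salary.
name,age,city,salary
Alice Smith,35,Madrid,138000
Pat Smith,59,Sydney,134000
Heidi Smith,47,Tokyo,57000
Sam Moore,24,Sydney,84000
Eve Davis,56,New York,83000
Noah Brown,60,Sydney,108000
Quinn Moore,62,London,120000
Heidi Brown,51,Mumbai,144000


Filter: age > 45
Sort by: salary (descending)

Filtered records (6):
  Heidi Brown, age 51, salary $144000
  Pat Smith, age 59, salary $134000
  Quinn Moore, age 62, salary $120000
  Noah Brown, age 60, salary $108000
  Eve Davis, age 56, salary $83000
  Heidi Smith, age 47, salary $57000

Highest salary: Heidi Brown ($144000)

Heidi Brown


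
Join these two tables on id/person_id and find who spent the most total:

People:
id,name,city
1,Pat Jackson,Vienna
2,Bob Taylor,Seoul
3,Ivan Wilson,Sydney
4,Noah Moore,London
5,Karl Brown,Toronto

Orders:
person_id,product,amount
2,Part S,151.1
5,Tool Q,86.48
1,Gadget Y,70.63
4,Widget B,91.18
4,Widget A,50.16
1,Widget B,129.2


Join on: people.id = orders.person_id

Joined rows:
  Bob Taylor (Seoul) bought Part S for $151.1
  Karl Brown (Toronto) bought Tool Q for $86.48
  Pat Jackson (Vienna) bought Gadget Y for $70.63
  Noah Moore (London) bought Widget B for $91.18
  Noah Moore (London) bought Widget A for $50.16
  Pat Jackson (Vienna) bought Widget B for $129.2

Total per person:
  Pat Jackson: $199.83
  Bob Taylor: $151.10
  Noah Moore: $141.34
  Karl Brown: $86.48

Top spender: Pat Jackson ($199.83)

Pat Jackson ($199.83)


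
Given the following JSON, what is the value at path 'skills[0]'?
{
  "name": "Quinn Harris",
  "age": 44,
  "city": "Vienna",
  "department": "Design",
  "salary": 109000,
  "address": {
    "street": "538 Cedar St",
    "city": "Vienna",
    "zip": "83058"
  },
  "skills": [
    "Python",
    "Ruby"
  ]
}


Query: skills[0]
Path: skills -> first element
Value: Python

Python


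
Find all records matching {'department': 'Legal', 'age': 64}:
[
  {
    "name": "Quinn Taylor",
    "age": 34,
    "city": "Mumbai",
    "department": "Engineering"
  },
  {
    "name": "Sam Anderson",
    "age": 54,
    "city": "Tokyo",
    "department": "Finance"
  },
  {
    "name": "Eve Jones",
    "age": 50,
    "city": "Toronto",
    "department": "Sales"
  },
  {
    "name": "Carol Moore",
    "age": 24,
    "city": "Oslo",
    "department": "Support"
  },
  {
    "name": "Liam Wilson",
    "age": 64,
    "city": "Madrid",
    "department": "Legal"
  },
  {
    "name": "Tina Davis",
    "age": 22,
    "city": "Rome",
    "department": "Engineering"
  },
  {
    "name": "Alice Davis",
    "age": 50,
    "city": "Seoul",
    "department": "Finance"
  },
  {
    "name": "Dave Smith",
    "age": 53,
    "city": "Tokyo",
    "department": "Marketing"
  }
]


Search criteria: {'department': 'Legal', 'age': 64}

Checking 8 records:
  Quinn Taylor: {department: Engineering, age: 34}
  Sam Anderson: {department: Finance, age: 54}
  Eve Jones: {department: Sales, age: 50}
  Carol Moore: {department: Support, age: 24}
  Liam Wilson: {department: Legal, age: 64} <-- MATCH
  Tina Davis: {department: Engineering, age: 22}
  Alice Davis: {department: Finance, age: 50}
  Dave Smith: {department: Marketing, age: 53}

Matches: ["Liam Wilson"]

["Liam Wilson"]


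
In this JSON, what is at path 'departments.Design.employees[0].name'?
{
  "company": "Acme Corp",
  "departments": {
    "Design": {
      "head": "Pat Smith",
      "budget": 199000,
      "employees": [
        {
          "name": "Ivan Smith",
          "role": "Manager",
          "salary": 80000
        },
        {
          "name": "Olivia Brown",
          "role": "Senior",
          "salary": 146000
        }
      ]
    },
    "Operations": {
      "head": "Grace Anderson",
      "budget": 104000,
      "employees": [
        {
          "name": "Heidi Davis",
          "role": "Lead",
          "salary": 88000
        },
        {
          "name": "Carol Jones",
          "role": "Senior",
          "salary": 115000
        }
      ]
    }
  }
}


Path: departments.Design.employees[0].name

Navigate:
  -> departments
  -> Design
  -> employees[0].name = 'Ivan Smith'

Ivan Smith


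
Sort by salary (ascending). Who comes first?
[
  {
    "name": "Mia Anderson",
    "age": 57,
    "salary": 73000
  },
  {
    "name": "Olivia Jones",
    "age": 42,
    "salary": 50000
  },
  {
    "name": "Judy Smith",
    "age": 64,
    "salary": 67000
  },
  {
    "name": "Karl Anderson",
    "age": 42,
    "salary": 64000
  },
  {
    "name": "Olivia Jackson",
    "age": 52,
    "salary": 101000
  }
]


Sort by: salary (ascending)

Sorted order:
  1. Olivia Jones (salary = 50000)
  2. Karl Anderson (salary = 64000)
  3. Judy Smith (salary = 67000)
  4. Mia Anderson (salary = 73000)
  5. Olivia Jackson (salary = 101000)

First: Olivia Jones

Olivia Jones


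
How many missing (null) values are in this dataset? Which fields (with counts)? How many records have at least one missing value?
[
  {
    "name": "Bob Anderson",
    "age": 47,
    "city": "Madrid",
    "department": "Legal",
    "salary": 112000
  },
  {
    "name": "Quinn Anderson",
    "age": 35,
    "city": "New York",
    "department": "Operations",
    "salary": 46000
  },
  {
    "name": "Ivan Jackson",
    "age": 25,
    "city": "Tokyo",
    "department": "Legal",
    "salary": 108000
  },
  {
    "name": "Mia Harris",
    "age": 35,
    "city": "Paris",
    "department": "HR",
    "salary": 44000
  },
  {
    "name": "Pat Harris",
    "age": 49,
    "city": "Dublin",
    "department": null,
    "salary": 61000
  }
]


Checking for missing (null) values in 5 records:

  Bob Anderson: complete
  Quinn Anderson: complete
  Ivan Jackson: complete
  Mia Harris: complete
  Pat Harris: department

Per field:
  name: 0 missing
  age: 0 missing
  city: 0 missing
  department: 1 missing
  salary: 0 missing

Total missing values: 1
Records with any missing: 1

1 missing values (department: 1); 1 incomplete records
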